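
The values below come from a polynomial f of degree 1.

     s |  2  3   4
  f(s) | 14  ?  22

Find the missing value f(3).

On equispaced nodes a degree-1 polynomial has vanishing second forward difference, so
  f(2) - 2·f(3) + f(4) = 0.
Substituting the known values and solving for f(3):
  -2·f(3) = -36
  f(3) = 18.

18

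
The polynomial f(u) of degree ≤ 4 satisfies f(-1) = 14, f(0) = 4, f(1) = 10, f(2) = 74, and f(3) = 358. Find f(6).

5950

Using the Lagrange interpolation formula with nodes -1, 0, 1, 2, 3:
  L_0(u) = u(u - 1)(u - 2)(u - 3) / 24
  L_1(u) = (u + 1)(u - 1)(u - 2)(u - 3) / -6
  L_2(u) = (u + 1)u(u - 2)(u - 3) / 4
  L_3(u) = (u + 1)u(u - 1)(u - 3) / -6
  L_4(u) = (u + 1)u(u - 1)(u - 2) / 24
Then f(u) = 14·L_0(u) + 4·L_1(u) + 10·L_2(u) + 74·L_3(u) + 358·L_4(u).
Expanding and collecting terms gives f(u) = 5u^4 - 3u^3 + 3u^2 + u + 4.
Evaluating at u = 6: f(6) = 5950.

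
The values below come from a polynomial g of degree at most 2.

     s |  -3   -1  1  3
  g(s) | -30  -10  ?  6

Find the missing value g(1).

2

The 3 known points determine the degree-2 polynomial uniquely.
Write g(s) = as^2 + bs + c. Substituting each data point gives a linear system:
  9a - 3b + c = -30
  a - b + c = -10
  9a + 3b + c = 6
Solving the system yields a = -1, b = 6, c = -3.
So g(s) = -s^2 + 6s - 3.
Then g(1) = 2.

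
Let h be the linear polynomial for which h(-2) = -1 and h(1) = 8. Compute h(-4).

Write h(s) = as + b. Substituting each data point gives a linear system:
  -2a + b = -1
  a + b = 8
Solving the system yields a = 3, b = 5.
So h(s) = 3s + 5.
Then h(-4) = -7.

-7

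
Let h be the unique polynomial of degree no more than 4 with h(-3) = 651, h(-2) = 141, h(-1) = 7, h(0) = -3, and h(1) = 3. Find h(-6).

9117

Using the Lagrange interpolation formula with nodes -3, -2, -1, 0, 1:
  L_0(t) = (t + 2)(t + 1)t(t - 1) / 24
  L_1(t) = (t + 3)(t + 1)t(t - 1) / -6
  L_2(t) = (t + 3)(t + 2)t(t - 1) / 4
  L_3(t) = (t + 3)(t + 2)(t + 1)(t - 1) / -6
  L_4(t) = (t + 3)(t + 2)(t + 1)t / 24
Then h(t) = 651·L_0(t) + 141·L_1(t) + 7·L_2(t) - 3·L_3(t) + 3·L_4(t).
Expanding and collecting terms gives h(t) = 6t⁴ - 6t³ + 2t² + 4t - 3.
Evaluating at t = -6: h(-6) = 9117.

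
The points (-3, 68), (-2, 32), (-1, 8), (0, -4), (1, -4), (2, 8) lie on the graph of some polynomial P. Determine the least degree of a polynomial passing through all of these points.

2

Forward differences of the values at s = -3, -2, -1, 0, 1, 2:
  P  : 68  32  8  -4  -4  8
  Δ  : -36  -24  -12  0  12
  Δ^2: 12  12  12  12
  Δ^3: 0  0  0
  Δ^4: 0  0
  Δ^5: 0
The second differences are constant (12) and nonzero, while all higher differences vanish, so the minimal degree is 2.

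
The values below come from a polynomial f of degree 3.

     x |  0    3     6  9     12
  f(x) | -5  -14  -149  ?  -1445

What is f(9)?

-572

On equispaced nodes a degree-3 polynomial has vanishing fourth forward difference, so
  f(0) - 4·f(3) + 6·f(6) - 4·f(9) + f(12) = 0.
Substituting the known values and solving for f(9):
  -4·f(9) = 2288
  f(9) = -572.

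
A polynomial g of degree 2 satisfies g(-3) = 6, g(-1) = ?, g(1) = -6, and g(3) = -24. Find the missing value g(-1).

The 3 known points determine the degree-2 polynomial uniquely.
Write g(s) = as^2 + bs + c. Substituting each data point gives a linear system:
  9a - 3b + c = 6
  a + b + c = -6
  9a + 3b + c = -24
Solving the system yields a = -1, b = -5, c = 0.
So g(s) = -s² - 5s.
Then g(-1) = 4.

4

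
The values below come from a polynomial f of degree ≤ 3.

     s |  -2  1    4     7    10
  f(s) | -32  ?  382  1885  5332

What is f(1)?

The 4 known points determine the degree-3 polynomial uniquely.
Write f(s) = as^3 + bs^2 + cs + d. Substituting each data point gives a linear system:
  -8a + 4b - 2c + d = -32
  64a + 16b + 4c + d = 382
  343a + 49b + 7c + d = 1885
  1000a + 100b + 10c + d = 5332
Solving the system yields a = 5, b = 3, c = 3, d = 2.
So f(s) = 5s^3 + 3s^2 + 3s + 2.
Then f(1) = 13.

13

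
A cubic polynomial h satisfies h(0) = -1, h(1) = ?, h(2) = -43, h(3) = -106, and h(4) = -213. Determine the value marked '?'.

On equispaced nodes a degree-3 polynomial has vanishing fourth forward difference, so
  h(0) - 4·h(1) + 6·h(2) - 4·h(3) + h(4) = 0.
Substituting the known values and solving for h(1):
  -4·h(1) = 48
  h(1) = -12.

-12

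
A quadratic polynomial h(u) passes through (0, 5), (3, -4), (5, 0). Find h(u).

h(u) = u^2 - 6u + 5

Write h(u) = au^2 + bu + c. Substituting each data point gives a linear system:
  c = 5
  9a + 3b + c = -4
  25a + 5b + c = 0
Solving the system yields a = 1, b = -6, c = 5.
So h(u) = u² - 6u + 5.
Check: h(0) = 5. ✓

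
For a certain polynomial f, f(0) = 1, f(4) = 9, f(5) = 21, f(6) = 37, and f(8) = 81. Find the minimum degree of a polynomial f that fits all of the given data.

2

Divided differences on the nodes 0, 4, 5, 6, 8:
  order 0: 1  9  21  37  81
  order 1: 2  12  16  22
  order 2: 2  2  2
  order 3: 0  0
  order 4: 0
The order-2 divided differences are all 2 (nonzero) and every higher order vanishes, so the data lies on a polynomial of degree exactly 2.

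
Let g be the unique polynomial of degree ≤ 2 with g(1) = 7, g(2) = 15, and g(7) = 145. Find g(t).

Write g(t) = at^2 + bt + c. Substituting each data point gives a linear system:
  a + b + c = 7
  4a + 2b + c = 15
  49a + 7b + c = 145
Solving the system yields a = 3, b = -1, c = 5.
So g(t) = 3t^2 - t + 5.
Check: g(2) = 15. ✓

g(t) = 3t^2 - t + 5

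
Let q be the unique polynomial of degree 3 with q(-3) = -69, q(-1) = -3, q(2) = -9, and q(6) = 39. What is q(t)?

Using the Lagrange interpolation formula with nodes -3, -1, 2, 6:
  L_0(t) = (t + 1)(t - 2)(t - 6) / -90
  L_1(t) = (t + 3)(t - 2)(t - 6) / 42
  L_2(t) = (t + 3)(t + 1)(t - 6) / -60
  L_3(t) = (t + 3)(t + 1)(t - 2) / 252
Then q(t) = -69·L_0(t) - 3·L_1(t) - 9·L_2(t) + 39·L_3(t).
Expanding and collecting terms gives q(t) = t³ - 5t² + 3.
Check: q(-3) = -69. ✓

q(t) = t^3 - 5t^2 + 3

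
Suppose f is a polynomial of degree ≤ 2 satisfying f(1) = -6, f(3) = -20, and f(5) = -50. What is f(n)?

Write f(n) = an^2 + bn + c. Substituting each data point gives a linear system:
  a + b + c = -6
  9a + 3b + c = -20
  25a + 5b + c = -50
Solving the system yields a = -2, b = 1, c = -5.
So f(n) = -2n^2 + n - 5.
Check: f(5) = -50. ✓

f(n) = -2n^2 + n - 5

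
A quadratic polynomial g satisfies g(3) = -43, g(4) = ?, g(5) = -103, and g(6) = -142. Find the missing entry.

The 3 known points determine the degree-2 polynomial uniquely.
Write g(u) = au^2 + bu + c. Substituting each data point gives a linear system:
  9a + 3b + c = -43
  25a + 5b + c = -103
  36a + 6b + c = -142
Solving the system yields a = -3, b = -6, c = 2.
So g(u) = -3u² - 6u + 2.
Then g(4) = -70.

-70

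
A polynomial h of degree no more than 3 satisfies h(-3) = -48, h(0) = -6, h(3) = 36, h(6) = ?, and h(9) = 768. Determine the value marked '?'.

On equispaced nodes a degree-3 polynomial has vanishing fourth forward difference, so
  h(-3) - 4·h(0) + 6·h(3) - 4·h(6) + h(9) = 0.
Substituting the known values and solving for h(6):
  -4·h(6) = -960
  h(6) = 240.

240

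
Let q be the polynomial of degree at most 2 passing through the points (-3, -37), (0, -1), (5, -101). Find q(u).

Using the Lagrange interpolation formula with nodes -3, 0, 5:
  L_0(u) = u(u - 5) / 24
  L_1(u) = (u + 3)(u - 5) / -15
  L_2(u) = (u + 3)u / 40
Then q(u) = -37·L_0(u) - 1·L_1(u) - 101·L_2(u).
Expanding and collecting terms gives q(u) = -4u^2 - 1.
Check: q(5) = -101. ✓

q(u) = -4u^2 - 1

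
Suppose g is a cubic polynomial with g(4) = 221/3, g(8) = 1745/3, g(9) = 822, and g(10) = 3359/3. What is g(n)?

g(n) = n^3 + (5/3)n^2 - 5n + 3

Using the Lagrange interpolation formula with nodes 4, 8, 9, 10:
  L_0(n) = (n - 8)(n - 9)(n - 10) / -120
  L_1(n) = (n - 4)(n - 9)(n - 10) / 8
  L_2(n) = (n - 4)(n - 8)(n - 10) / -5
  L_3(n) = (n - 4)(n - 8)(n - 9) / 12
Then g(n) = 221/3·L_0(n) + 1745/3·L_1(n) + 822·L_2(n) + 3359/3·L_3(n).
Expanding and collecting terms gives g(n) = n^3 + (5/3)n^2 - 5n + 3.
Check: g(4) = 221/3. ✓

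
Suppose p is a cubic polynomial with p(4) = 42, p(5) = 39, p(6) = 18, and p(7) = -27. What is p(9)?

Using the Lagrange interpolation formula with nodes 4, 5, 6, 7:
  L_0(u) = (u - 5)(u - 6)(u - 7) / -6
  L_1(u) = (u - 4)(u - 6)(u - 7) / 2
  L_2(u) = (u - 4)(u - 5)(u - 7) / -2
  L_3(u) = (u - 4)(u - 5)(u - 6) / 6
Then p(u) = 42·L_0(u) + 39·L_1(u) + 18·L_2(u) - 27·L_3(u).
Expanding and collecting terms gives p(u) = -u^3 + 6u^2 + 4u - 6.
Evaluating at u = 9: p(9) = -213.

-213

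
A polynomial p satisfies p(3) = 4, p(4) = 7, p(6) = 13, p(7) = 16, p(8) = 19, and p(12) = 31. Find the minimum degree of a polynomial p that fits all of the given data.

Divided differences on the nodes 3, 4, 6, 7, 8, 12:
  order 0: 4  7  13  16  19  31
  order 1: 3  3  3  3  3
  order 2: 0  0  0  0
  order 3: 0  0  0
  order 4: 0  0
  order 5: 0
The order-1 divided differences are all 3 (nonzero) and every higher order vanishes, so the data lies on a polynomial of degree exactly 1.

1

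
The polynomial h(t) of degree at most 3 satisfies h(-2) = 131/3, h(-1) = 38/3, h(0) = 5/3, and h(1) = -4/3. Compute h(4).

-247/3

Forward differences of the values at t = -2, -1, 0, 1:
  h  : 131/3  38/3  5/3  -4/3
  Δ  : -31  -11  -3
  Δ^2: 20  8
  Δ^3: -12
The third differences are constant, confirming degree 3.
Interpolating (Newton forward form) and evaluating at t = 4 gives h(4) = -247/3.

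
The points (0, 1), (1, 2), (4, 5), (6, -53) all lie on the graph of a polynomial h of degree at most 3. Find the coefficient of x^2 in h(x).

5

Write h(x) = ax^3 + bx^2 + cx + d. Substituting each data point gives a linear system:
  d = 1
  a + b + c + d = 2
  64a + 16b + 4c + d = 5
  216a + 36b + 6c + d = -53
Solving the system yields a = -1, b = 5, c = -3, d = 1.
So h(x) = -x³ + 5x² - 3x + 1.
The coefficient of x^2 is 5.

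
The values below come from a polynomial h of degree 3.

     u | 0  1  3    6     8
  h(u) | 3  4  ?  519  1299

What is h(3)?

The 4 known points determine the degree-3 polynomial uniquely.
Write h(u) = au^3 + bu^2 + cu + d. Substituting each data point gives a linear system:
  d = 3
  a + b + c + d = 4
  216a + 36b + 6c + d = 519
  512a + 64b + 8c + d = 1299
Solving the system yields a = 3, b = -4, c = 2, d = 3.
So h(u) = 3u^3 - 4u^2 + 2u + 3.
Then h(3) = 54.

54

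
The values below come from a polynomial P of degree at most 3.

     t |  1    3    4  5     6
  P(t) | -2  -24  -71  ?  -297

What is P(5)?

The 4 known points determine the degree-3 polynomial uniquely.
Write P(t) = at^3 + bt^2 + ct + d. Substituting each data point gives a linear system:
  a + b + c + d = -2
  27a + 9b + 3c + d = -24
  64a + 16b + 4c + d = -71
  216a + 36b + 6c + d = -297
Solving the system yields a = -2, b = 4, c = -1, d = -3.
So P(t) = -2t^3 + 4t^2 - t - 3.
Then P(5) = -158.

-158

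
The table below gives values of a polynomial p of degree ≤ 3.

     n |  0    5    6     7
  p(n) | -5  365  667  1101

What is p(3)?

Write p(n) = an^3 + bn^2 + cn + d. Substituting each data point gives a linear system:
  d = -5
  125a + 25b + 5c + d = 365
  216a + 36b + 6c + d = 667
  343a + 49b + 7c + d = 1101
Solving the system yields a = 4, b = -6, c = 4, d = -5.
So p(n) = 4n³ - 6n² + 4n - 5.
Then p(3) = 61.

61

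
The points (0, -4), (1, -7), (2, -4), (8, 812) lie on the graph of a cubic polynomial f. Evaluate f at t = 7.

Using the Lagrange interpolation formula with nodes 0, 1, 2, 8:
  L_0(t) = (t - 1)(t - 2)(t - 8) / -16
  L_1(t) = t(t - 2)(t - 8) / 7
  L_2(t) = t(t - 1)(t - 8) / -12
  L_3(t) = t(t - 1)(t - 2) / 336
Then f(t) = -4·L_0(t) - 7·L_1(t) - 4·L_2(t) + 812·L_3(t).
Expanding and collecting terms gives f(t) = 2t³ - 3t² - 2t - 4.
Evaluating at t = 7: f(7) = 521.

521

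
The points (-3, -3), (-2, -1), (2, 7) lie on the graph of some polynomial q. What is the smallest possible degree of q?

Divided differences on the nodes -3, -2, 2:
  order 0: -3  -1  7
  order 1: 2  2
  order 2: 0
The order-1 divided differences are all 2 (nonzero) and every higher order vanishes, so the data lies on a polynomial of degree exactly 1.

1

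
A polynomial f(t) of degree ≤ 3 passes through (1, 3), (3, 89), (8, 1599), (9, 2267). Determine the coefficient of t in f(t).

Write f(t) = at^3 + bt^2 + ct + d. Substituting each data point gives a linear system:
  a + b + c + d = 3
  27a + 9b + 3c + d = 89
  512a + 64b + 8c + d = 1599
  729a + 81b + 9c + d = 2267
Solving the system yields a = 3, b = 1, c = 0, d = -1.
So f(t) = 3t³ + t² - 1.
The coefficient of t is 0.

0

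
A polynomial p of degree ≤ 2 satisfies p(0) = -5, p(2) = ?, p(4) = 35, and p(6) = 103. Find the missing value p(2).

-1

On equispaced nodes a degree-2 polynomial has vanishing third forward difference, so
  - p(0) + 3·p(2) - 3·p(4) + p(6) = 0.
Substituting the known values and solving for p(2):
  3·p(2) = -3
  p(2) = -1.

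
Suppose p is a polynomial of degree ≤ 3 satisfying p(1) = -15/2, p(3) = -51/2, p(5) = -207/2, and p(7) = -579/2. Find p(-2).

12

Forward differences of the values at n = 1, 3, 5, 7:
  p  : -15/2  -51/2  -207/2  -579/2
  Δ  : -18  -78  -186
  Δ^2: -60  -108
  Δ^3: -48
The third differences are constant, confirming degree 3.
Interpolating (Newton forward form) and evaluating at n = -2 gives p(-2) = 12.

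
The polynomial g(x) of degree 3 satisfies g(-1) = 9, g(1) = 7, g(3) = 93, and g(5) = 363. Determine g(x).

Write g(x) = ax^3 + bx^2 + cx + d. Substituting each data point gives a linear system:
  -a + b - c + d = 9
  a + b + c + d = 7
  27a + 9b + 3c + d = 93
  125a + 25b + 5c + d = 363
Solving the system yields a = 2, b = 5, c = -3, d = 3.
So g(x) = 2x³ + 5x² - 3x + 3.
Check: g(3) = 93. ✓

g(x) = 2x^3 + 5x^2 - 3x + 3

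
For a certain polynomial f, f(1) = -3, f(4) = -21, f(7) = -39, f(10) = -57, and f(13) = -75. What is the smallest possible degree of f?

1

Forward differences of the values at t = 1, 4, 7, 10, 13:
  f  : -3  -21  -39  -57  -75
  Δ  : -18  -18  -18  -18
  Δ^2: 0  0  0
  Δ^3: 0  0
  Δ^4: 0
The first differences are constant (-18) and nonzero, while all higher differences vanish, so the minimal degree is 1.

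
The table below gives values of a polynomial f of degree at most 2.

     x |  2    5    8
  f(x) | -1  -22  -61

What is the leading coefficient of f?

Write f(x) = ax^2 + bx + c. Substituting each data point gives a linear system:
  4a + 2b + c = -1
  25a + 5b + c = -22
  64a + 8b + c = -61
Solving the system yields a = -1, b = 0, c = 3.
So f(x) = -x^2 + 3.
The leading coefficient is -1.

-1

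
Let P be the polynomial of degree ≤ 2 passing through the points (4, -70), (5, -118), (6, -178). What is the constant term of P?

Write P(x) = ax^2 + bx + c. Substituting each data point gives a linear system:
  16a + 4b + c = -70
  25a + 5b + c = -118
  36a + 6b + c = -178
Solving the system yields a = -6, b = 6, c = 2.
So P(x) = -6x² + 6x + 2.
The constant term is 2.

2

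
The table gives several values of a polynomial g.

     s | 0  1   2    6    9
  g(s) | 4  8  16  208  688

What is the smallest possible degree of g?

Divided differences on the nodes 0, 1, 2, 6, 9:
  order 0: 4  8  16  208  688
  order 1: 4  8  48  160
  order 2: 2  8  16
  order 3: 1  1
  order 4: 0
The order-3 divided differences are all 1 (nonzero) and every higher order vanishes, so the data lies on a polynomial of degree exactly 3.

3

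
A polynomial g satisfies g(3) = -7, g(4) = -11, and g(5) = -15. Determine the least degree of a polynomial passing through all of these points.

1

Forward differences of the values at s = 3, 4, 5:
  g  : -7  -11  -15
  Δ  : -4  -4
  Δ^2: 0
The first differences are constant (-4) and nonzero, while all higher differences vanish, so the minimal degree is 1.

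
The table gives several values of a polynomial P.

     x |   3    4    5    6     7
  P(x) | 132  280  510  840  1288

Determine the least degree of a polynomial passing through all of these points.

Forward differences of the values at x = 3, 4, 5, 6, 7:
  P  : 132  280  510  840  1288
  Δ  : 148  230  330  448
  Δ^2: 82  100  118
  Δ^3: 18  18
  Δ^4: 0
The third differences are constant (18) and nonzero, while all higher differences vanish, so the minimal degree is 3.

3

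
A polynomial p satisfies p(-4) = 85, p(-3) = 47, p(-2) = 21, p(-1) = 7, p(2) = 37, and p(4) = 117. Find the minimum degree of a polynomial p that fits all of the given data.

2

Divided differences on the nodes -4, -3, -2, -1, 2, 4:
  order 0: 85  47  21  7  37  117
  order 1: -38  -26  -14  10  40
  order 2: 6  6  6  6
  order 3: 0  0  0
  order 4: 0  0
  order 5: 0
The order-2 divided differences are all 6 (nonzero) and every higher order vanishes, so the data lies on a polynomial of degree exactly 2.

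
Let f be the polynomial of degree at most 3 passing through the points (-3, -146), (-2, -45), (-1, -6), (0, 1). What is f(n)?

f(n) = 5n^3 - n^2 + n + 1

Using the Lagrange interpolation formula with nodes -3, -2, -1, 0:
  L_0(n) = (n + 2)(n + 1)n / -6
  L_1(n) = (n + 3)(n + 1)n / 2
  L_2(n) = (n + 3)(n + 2)n / -2
  L_3(n) = (n + 3)(n + 2)(n + 1) / 6
Then f(n) = -146·L_0(n) - 45·L_1(n) - 6·L_2(n) + 1·L_3(n).
Expanding and collecting terms gives f(n) = 5n^3 - n^2 + n + 1.
Check: f(-2) = -45. ✓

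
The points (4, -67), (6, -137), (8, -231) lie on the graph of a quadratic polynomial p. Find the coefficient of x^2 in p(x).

-3

Write p(x) = ax^2 + bx + c. Substituting each data point gives a linear system:
  16a + 4b + c = -67
  36a + 6b + c = -137
  64a + 8b + c = -231
Solving the system yields a = -3, b = -5, c = 1.
So p(x) = -3x^2 - 5x + 1.
The leading coefficient is -3.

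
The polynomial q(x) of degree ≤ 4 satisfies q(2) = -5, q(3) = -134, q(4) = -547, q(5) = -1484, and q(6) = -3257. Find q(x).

q(x) = -3x^4 + 2x^3 + 5x^2 + 3x + 1

Write q(x) = ax^4 + bx^3 + cx^2 + dx + e. Substituting each data point gives a linear system:
  16a + 8b + 4c + 2d + e = -5
  81a + 27b + 9c + 3d + e = -134
  256a + 64b + 16c + 4d + e = -547
  625a + 125b + 25c + 5d + e = -1484
  1296a + 216b + 36c + 6d + e = -3257
Solving the system yields a = -3, b = 2, c = 5, d = 3, e = 1.
So q(x) = -3x^4 + 2x^3 + 5x^2 + 3x + 1.
Check: q(4) = -547. ✓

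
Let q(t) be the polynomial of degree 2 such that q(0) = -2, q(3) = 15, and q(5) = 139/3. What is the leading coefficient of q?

Write q(t) = at^2 + bt + c. Substituting each data point gives a linear system:
  c = -2
  9a + 3b + c = 15
  25a + 5b + c = 139/3
Solving the system yields a = 2, b = -1/3, c = -2.
So q(t) = 2t^2 - (1/3)t - 2.
The leading coefficient is 2.

2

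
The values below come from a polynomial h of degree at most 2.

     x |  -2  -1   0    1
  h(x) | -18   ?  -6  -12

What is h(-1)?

-8

The 3 known points determine the degree-2 polynomial uniquely.
Write h(x) = ax^2 + bx + c. Substituting each data point gives a linear system:
  4a - 2b + c = -18
  c = -6
  a + b + c = -12
Solving the system yields a = -4, b = -2, c = -6.
So h(x) = -4x^2 - 2x - 6.
Then h(-1) = -8.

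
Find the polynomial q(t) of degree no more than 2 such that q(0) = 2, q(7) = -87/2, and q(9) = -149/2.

Write q(t) = at^2 + bt + c. Substituting each data point gives a linear system:
  c = 2
  49a + 7b + c = -87/2
  81a + 9b + c = -149/2
Solving the system yields a = -1, b = 1/2, c = 2.
So q(t) = -t² + (1/2)t + 2.
Check: q(0) = 2. ✓

q(t) = -t^2 + (1/2)t + 2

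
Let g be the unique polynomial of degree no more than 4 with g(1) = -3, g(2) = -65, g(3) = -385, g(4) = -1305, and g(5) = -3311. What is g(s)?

g(s) = -6s^4 + 3s^3 + 3s^2 - 2s - 1

Using the Lagrange interpolation formula with nodes 1, 2, 3, 4, 5:
  L_0(s) = (s - 2)(s - 3)(s - 4)(s - 5) / 24
  L_1(s) = (s - 1)(s - 3)(s - 4)(s - 5) / -6
  L_2(s) = (s - 1)(s - 2)(s - 4)(s - 5) / 4
  L_3(s) = (s - 1)(s - 2)(s - 3)(s - 5) / -6
  L_4(s) = (s - 1)(s - 2)(s - 3)(s - 4) / 24
Then g(s) = -3·L_0(s) - 65·L_1(s) - 385·L_2(s) - 1305·L_3(s) - 3311·L_4(s).
Expanding and collecting terms gives g(s) = -6s^4 + 3s^3 + 3s^2 - 2s - 1.
Check: g(2) = -65. ✓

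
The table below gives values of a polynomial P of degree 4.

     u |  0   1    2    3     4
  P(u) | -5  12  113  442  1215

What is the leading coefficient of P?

Write P(u) = au^4 + bu^3 + cu^2 + du + e. Substituting each data point gives a linear system:
  e = -5
  a + b + c + d + e = 12
  16a + 8b + 4c + 2d + e = 113
  81a + 27b + 9c + 3d + e = 442
  256a + 64b + 16c + 4d + e = 1215
Solving the system yields a = 3, b = 6, c = 3, d = 5, e = -5.
So P(u) = 3u⁴ + 6u³ + 3u² + 5u - 5.
The leading coefficient is 3.

3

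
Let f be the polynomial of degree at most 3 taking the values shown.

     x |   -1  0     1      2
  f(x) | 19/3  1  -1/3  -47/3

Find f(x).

f(x) = -3x^3 + 2x^2 - (1/3)x + 1

Write f(x) = ax^3 + bx^2 + cx + d. Substituting each data point gives a linear system:
  -a + b - c + d = 19/3
  d = 1
  a + b + c + d = -1/3
  8a + 4b + 2c + d = -47/3
Solving the system yields a = -3, b = 2, c = -1/3, d = 1.
So f(x) = -3x^3 + 2x^2 - (1/3)x + 1.
Check: f(0) = 1. ✓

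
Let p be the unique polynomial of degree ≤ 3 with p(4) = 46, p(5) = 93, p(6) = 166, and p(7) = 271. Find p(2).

Forward differences of the values at n = 4, 5, 6, 7:
  p  : 46  93  166  271
  Δ  : 47  73  105
  Δ^2: 26  32
  Δ^3: 6
The third differences are constant, confirming degree 3.
Interpolating (Newton forward form) and evaluating at n = 2 gives p(2) = 6.

6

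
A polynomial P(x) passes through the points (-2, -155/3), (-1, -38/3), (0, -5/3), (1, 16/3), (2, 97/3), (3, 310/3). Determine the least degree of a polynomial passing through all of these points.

Forward differences of the values at x = -2, -1, 0, 1, 2, 3:
  P  : -155/3  -38/3  -5/3  16/3  97/3  310/3
  Δ  : 39  11  7  27  71
  Δ^2: -28  -4  20  44
  Δ^3: 24  24  24
  Δ^4: 0  0
  Δ^5: 0
The third differences are constant (24) and nonzero, while all higher differences vanish, so the minimal degree is 3.

3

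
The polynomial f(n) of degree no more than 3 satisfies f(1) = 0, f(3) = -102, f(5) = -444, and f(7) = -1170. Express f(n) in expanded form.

f(n) = -3n^3 - 3n^2 + 6

Write f(n) = an^3 + bn^2 + cn + d. Substituting each data point gives a linear system:
  a + b + c + d = 0
  27a + 9b + 3c + d = -102
  125a + 25b + 5c + d = -444
  343a + 49b + 7c + d = -1170
Solving the system yields a = -3, b = -3, c = 0, d = 6.
So f(n) = -3n^3 - 3n^2 + 6.
Check: f(7) = -1170. ✓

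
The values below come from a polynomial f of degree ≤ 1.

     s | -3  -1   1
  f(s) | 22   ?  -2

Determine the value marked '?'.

The 2 known points determine the degree-1 polynomial uniquely.
Write f(s) = as + b. Substituting each data point gives a linear system:
  -3a + b = 22
  a + b = -2
Solving the system yields a = -6, b = 4.
So f(s) = -6s + 4.
Then f(-1) = 10.

10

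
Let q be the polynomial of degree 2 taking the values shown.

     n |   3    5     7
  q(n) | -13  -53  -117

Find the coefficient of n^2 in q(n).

Write q(n) = an^2 + bn + c. Substituting each data point gives a linear system:
  9a + 3b + c = -13
  25a + 5b + c = -53
  49a + 7b + c = -117
Solving the system yields a = -3, b = 4, c = 2.
So q(n) = -3n^2 + 4n + 2.
The leading coefficient is -3.

-3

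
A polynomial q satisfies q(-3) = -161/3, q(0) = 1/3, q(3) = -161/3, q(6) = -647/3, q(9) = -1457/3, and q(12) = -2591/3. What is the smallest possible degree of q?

2

Forward differences of the values at x = -3, 0, 3, 6, 9, 12:
  q  : -161/3  1/3  -161/3  -647/3  -1457/3  -2591/3
  Δ  : 54  -54  -162  -270  -378
  Δ^2: -108  -108  -108  -108
  Δ^3: 0  0  0
  Δ^4: 0  0
  Δ^5: 0
The second differences are constant (-108) and nonzero, while all higher differences vanish, so the minimal degree is 2.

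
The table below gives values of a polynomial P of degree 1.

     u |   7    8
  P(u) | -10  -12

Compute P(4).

Using the Lagrange interpolation formula with nodes 7, 8:
  L_0(u) = (u - 8) / -1
  L_1(u) = (u - 7) / 1
Then P(u) = -10·L_0(u) - 12·L_1(u).
Expanding and collecting terms gives P(u) = -2u + 4.
Evaluating at u = 4: P(4) = -4.

-4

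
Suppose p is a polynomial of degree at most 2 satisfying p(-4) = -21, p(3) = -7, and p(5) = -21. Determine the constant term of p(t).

Write p(t) = at^2 + bt + c. Substituting each data point gives a linear system:
  16a - 4b + c = -21
  9a + 3b + c = -7
  25a + 5b + c = -21
Solving the system yields a = -1, b = 1, c = -1.
So p(t) = -t² + t - 1.
The constant term is -1.

-1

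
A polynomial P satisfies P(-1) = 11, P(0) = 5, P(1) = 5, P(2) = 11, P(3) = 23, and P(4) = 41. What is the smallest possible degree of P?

2

Forward differences of the values at x = -1, 0, 1, 2, 3, 4:
  P  : 11  5  5  11  23  41
  Δ  : -6  0  6  12  18
  Δ^2: 6  6  6  6
  Δ^3: 0  0  0
  Δ^4: 0  0
  Δ^5: 0
The second differences are constant (6) and nonzero, while all higher differences vanish, so the minimal degree is 2.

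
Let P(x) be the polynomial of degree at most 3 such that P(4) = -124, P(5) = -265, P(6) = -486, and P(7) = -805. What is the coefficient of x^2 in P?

Write P(x) = ax^3 + bx^2 + cx + d. Substituting each data point gives a linear system:
  64a + 16b + 4c + d = -124
  125a + 25b + 5c + d = -265
  216a + 36b + 6c + d = -486
  343a + 49b + 7c + d = -805
Solving the system yields a = -3, b = 5, c = -3, d = 0.
So P(x) = -3x^3 + 5x^2 - 3x.
The coefficient of x^2 is 5.

5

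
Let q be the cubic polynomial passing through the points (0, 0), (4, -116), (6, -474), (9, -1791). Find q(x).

q(x) = -3x^3 + 5x^2 - x

Write q(x) = ax^3 + bx^2 + cx + d. Substituting each data point gives a linear system:
  d = 0
  64a + 16b + 4c + d = -116
  216a + 36b + 6c + d = -474
  729a + 81b + 9c + d = -1791
Solving the system yields a = -3, b = 5, c = -1, d = 0.
So q(x) = -3x^3 + 5x^2 - x.
Check: q(6) = -474. ✓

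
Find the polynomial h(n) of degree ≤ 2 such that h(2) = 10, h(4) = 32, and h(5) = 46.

h(n) = n^2 + 5n - 4

Using the Lagrange interpolation formula with nodes 2, 4, 5:
  L_0(n) = (n - 4)(n - 5) / 6
  L_1(n) = (n - 2)(n - 5) / -2
  L_2(n) = (n - 2)(n - 4) / 3
Then h(n) = 10·L_0(n) + 32·L_1(n) + 46·L_2(n).
Expanding and collecting terms gives h(n) = n^2 + 5n - 4.
Check: h(2) = 10. ✓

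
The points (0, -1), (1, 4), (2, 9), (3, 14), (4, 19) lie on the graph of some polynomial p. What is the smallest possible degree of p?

1

Forward differences of the values at t = 0, 1, 2, 3, 4:
  p  : -1  4  9  14  19
  Δ  : 5  5  5  5
  Δ^2: 0  0  0
  Δ^3: 0  0
  Δ^4: 0
The first differences are constant (5) and nonzero, while all higher differences vanish, so the minimal degree is 1.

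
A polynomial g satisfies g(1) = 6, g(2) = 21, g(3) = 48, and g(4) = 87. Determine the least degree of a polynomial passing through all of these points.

2

Forward differences of the values at t = 1, 2, 3, 4:
  g  : 6  21  48  87
  Δ  : 15  27  39
  Δ^2: 12  12
  Δ^3: 0
The second differences are constant (12) and nonzero, while all higher differences vanish, so the minimal degree is 2.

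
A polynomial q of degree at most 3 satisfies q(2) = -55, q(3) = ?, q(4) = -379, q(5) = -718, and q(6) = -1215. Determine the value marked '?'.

On equispaced nodes a degree-3 polynomial has vanishing fourth forward difference, so
  q(2) - 4·q(3) + 6·q(4) - 4·q(5) + q(6) = 0.
Substituting the known values and solving for q(3):
  -4·q(3) = 672
  q(3) = -168.

-168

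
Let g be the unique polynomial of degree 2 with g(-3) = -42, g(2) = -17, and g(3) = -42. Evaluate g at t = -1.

Using the Lagrange interpolation formula with nodes -3, 2, 3:
  L_0(t) = (t - 2)(t - 3) / 30
  L_1(t) = (t + 3)(t - 3) / -5
  L_2(t) = (t + 3)(t - 2) / 6
Then g(t) = -42·L_0(t) - 17·L_1(t) - 42·L_2(t).
Expanding and collecting terms gives g(t) = -5t^2 + 3.
Evaluating at t = -1: g(-1) = -2.

-2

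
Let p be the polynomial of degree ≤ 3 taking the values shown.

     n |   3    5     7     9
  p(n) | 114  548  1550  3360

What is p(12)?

8115

Forward differences of the values at n = 3, 5, 7, 9:
  p  : 114  548  1550  3360
  Δ  : 434  1002  1810
  Δ^2: 568  808
  Δ^3: 240
The third differences are constant, confirming degree 3.
Interpolating (Newton forward form) and evaluating at n = 12 gives p(12) = 8115.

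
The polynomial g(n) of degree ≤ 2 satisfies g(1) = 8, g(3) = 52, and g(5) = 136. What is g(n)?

g(n) = 5n^2 + 2n + 1

Using the Lagrange interpolation formula with nodes 1, 3, 5:
  L_0(n) = (n - 3)(n - 5) / 8
  L_1(n) = (n - 1)(n - 5) / -4
  L_2(n) = (n - 1)(n - 3) / 8
Then g(n) = 8·L_0(n) + 52·L_1(n) + 136·L_2(n).
Expanding and collecting terms gives g(n) = 5n^2 + 2n + 1.
Check: g(5) = 136. ✓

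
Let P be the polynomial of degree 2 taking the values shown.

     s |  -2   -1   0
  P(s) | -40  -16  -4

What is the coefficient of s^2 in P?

-6

Write P(s) = as^2 + bs + c. Substituting each data point gives a linear system:
  4a - 2b + c = -40
  a - b + c = -16
  c = -4
Solving the system yields a = -6, b = 6, c = -4.
So P(s) = -6s^2 + 6s - 4.
The leading coefficient is -6.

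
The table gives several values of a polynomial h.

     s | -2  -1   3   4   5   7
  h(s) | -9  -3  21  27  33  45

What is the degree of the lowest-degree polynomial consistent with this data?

Divided differences on the nodes -2, -1, 3, 4, 5, 7:
  order 0: -9  -3  21  27  33  45
  order 1: 6  6  6  6  6
  order 2: 0  0  0  0
  order 3: 0  0  0
  order 4: 0  0
  order 5: 0
The order-1 divided differences are all 6 (nonzero) and every higher order vanishes, so the data lies on a polynomial of degree exactly 1.

1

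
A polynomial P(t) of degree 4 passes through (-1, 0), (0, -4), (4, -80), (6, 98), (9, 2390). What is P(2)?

-18

Using the Lagrange interpolation formula with nodes -1, 0, 4, 6, 9:
  L_0(t) = t(t - 4)(t - 6)(t - 9) / 350
  L_1(t) = (t + 1)(t - 4)(t - 6)(t - 9) / -216
  L_2(t) = (t + 1)t(t - 6)(t - 9) / 200
  L_3(t) = (t + 1)t(t - 4)(t - 9) / -252
  L_4(t) = (t + 1)t(t - 4)(t - 6) / 1350
Then P(t) = 0·L_0(t) - 4·L_1(t) - 80·L_2(t) + 98·L_3(t) + 2390·L_4(t).
Expanding and collecting terms gives P(t) = t⁴ - 6t³ + 2t² + 5t - 4.
Evaluating at t = 2: P(2) = -18.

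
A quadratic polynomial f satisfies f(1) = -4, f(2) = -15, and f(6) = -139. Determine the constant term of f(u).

-1

Write f(u) = au^2 + bu + c. Substituting each data point gives a linear system:
  a + b + c = -4
  4a + 2b + c = -15
  36a + 6b + c = -139
Solving the system yields a = -4, b = 1, c = -1.
So f(u) = -4u^2 + u - 1.
The constant term is -1.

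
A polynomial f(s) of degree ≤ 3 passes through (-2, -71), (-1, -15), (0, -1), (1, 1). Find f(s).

Write f(s) = as^3 + bs^2 + cs + d. Substituting each data point gives a linear system:
  -8a + 4b - 2c + d = -71
  -a + b - c + d = -15
  d = -1
  a + b + c + d = 1
Solving the system yields a = 5, b = -6, c = 3, d = -1.
So f(s) = 5s³ - 6s² + 3s - 1.
Check: f(0) = -1. ✓

f(s) = 5s^3 - 6s^2 + 3s - 1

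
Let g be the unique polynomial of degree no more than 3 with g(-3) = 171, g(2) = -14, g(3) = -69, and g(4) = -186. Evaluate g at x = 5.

-389

Using the Lagrange interpolation formula with nodes -3, 2, 3, 4:
  L_0(x) = (x - 2)(x - 3)(x - 4) / -210
  L_1(x) = (x + 3)(x - 3)(x - 4) / 10
  L_2(x) = (x + 3)(x - 2)(x - 4) / -6
  L_3(x) = (x + 3)(x - 2)(x - 3) / 14
Then g(x) = 171·L_0(x) - 14·L_1(x) - 69·L_2(x) - 186·L_3(x).
Expanding and collecting terms gives g(x) = -4x³ + 5x² - 4x + 6.
Evaluating at x = 5: g(5) = -389.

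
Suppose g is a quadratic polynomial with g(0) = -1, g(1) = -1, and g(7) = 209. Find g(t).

g(t) = 5t^2 - 5t - 1

Write g(t) = at^2 + bt + c. Substituting each data point gives a linear system:
  c = -1
  a + b + c = -1
  49a + 7b + c = 209
Solving the system yields a = 5, b = -5, c = -1.
So g(t) = 5t^2 - 5t - 1.
Check: g(0) = -1. ✓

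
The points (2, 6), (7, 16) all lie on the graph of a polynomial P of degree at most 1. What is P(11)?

24

Using the Lagrange interpolation formula with nodes 2, 7:
  L_0(u) = (u - 7) / -5
  L_1(u) = (u - 2) / 5
Then P(u) = 6·L_0(u) + 16·L_1(u).
Expanding and collecting terms gives P(u) = 2u + 2.
Evaluating at u = 11: P(11) = 24.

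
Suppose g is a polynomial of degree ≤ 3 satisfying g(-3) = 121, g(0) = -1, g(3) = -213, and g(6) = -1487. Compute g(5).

Forward differences of the values at t = -3, 0, 3, 6:
  g  : 121  -1  -213  -1487
  Δ  : -122  -212  -1274
  Δ^2: -90  -1062
  Δ^3: -972
The third differences are constant, confirming degree 3.
Interpolating (Newton forward form) and evaluating at t = 5 gives g(5) = -2653/3.

-2653/3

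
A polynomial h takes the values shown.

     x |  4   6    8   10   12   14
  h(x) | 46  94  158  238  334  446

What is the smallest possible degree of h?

2

Forward differences of the values at x = 4, 6, 8, 10, 12, 14:
  h  : 46  94  158  238  334  446
  Δ  : 48  64  80  96  112
  Δ^2: 16  16  16  16
  Δ^3: 0  0  0
  Δ^4: 0  0
  Δ^5: 0
The second differences are constant (16) and nonzero, while all higher differences vanish, so the minimal degree is 2.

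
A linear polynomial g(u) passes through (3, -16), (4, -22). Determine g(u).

Write g(u) = au + b. Substituting each data point gives a linear system:
  3a + b = -16
  4a + b = -22
Solving the system yields a = -6, b = 2.
So g(u) = -6u + 2.
Check: g(3) = -16. ✓

g(u) = -6u + 2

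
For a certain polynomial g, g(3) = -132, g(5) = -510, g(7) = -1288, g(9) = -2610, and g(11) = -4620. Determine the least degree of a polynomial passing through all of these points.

Forward differences of the values at x = 3, 5, 7, 9, 11:
  g  : -132  -510  -1288  -2610  -4620
  Δ  : -378  -778  -1322  -2010
  Δ^2: -400  -544  -688
  Δ^3: -144  -144
  Δ^4: 0
The third differences are constant (-144) and nonzero, while all higher differences vanish, so the minimal degree is 3.

3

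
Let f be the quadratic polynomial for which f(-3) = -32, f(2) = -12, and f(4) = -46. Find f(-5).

-82

Write f(u) = au^2 + bu + c. Substituting each data point gives a linear system:
  9a - 3b + c = -32
  4a + 2b + c = -12
  16a + 4b + c = -46
Solving the system yields a = -3, b = 1, c = -2.
So f(u) = -3u^2 + u - 2.
Then f(-5) = -82.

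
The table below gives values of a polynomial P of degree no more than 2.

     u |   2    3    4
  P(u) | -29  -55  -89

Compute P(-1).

Using the Lagrange interpolation formula with nodes 2, 3, 4:
  L_0(u) = (u - 3)(u - 4) / 2
  L_1(u) = (u - 2)(u - 4) / -1
  L_2(u) = (u - 2)(u - 3) / 2
Then P(u) = -29·L_0(u) - 55·L_1(u) - 89·L_2(u).
Expanding and collecting terms gives P(u) = -4u² - 6u - 1.
Evaluating at u = -1: P(-1) = 1.

1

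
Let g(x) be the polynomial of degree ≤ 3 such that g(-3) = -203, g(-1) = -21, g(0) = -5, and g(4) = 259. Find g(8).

2283

Write g(x) = ax^3 + bx^2 + cx + d. Substituting each data point gives a linear system:
  -27a + 9b - 3c + d = -203
  -a + b - c + d = -21
  d = -5
  64a + 16b + 4c + d = 259
Solving the system yields a = 5, b = -5, c = 6, d = -5.
So g(x) = 5x^3 - 5x^2 + 6x - 5.
Then g(8) = 2283.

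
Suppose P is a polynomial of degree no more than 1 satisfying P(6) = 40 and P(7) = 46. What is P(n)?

P(n) = 6n + 4

Using the Lagrange interpolation formula with nodes 6, 7:
  L_0(n) = (n - 7) / -1
  L_1(n) = (n - 6) / 1
Then P(n) = 40·L_0(n) + 46·L_1(n).
Expanding and collecting terms gives P(n) = 6n + 4.
Check: P(6) = 40. ✓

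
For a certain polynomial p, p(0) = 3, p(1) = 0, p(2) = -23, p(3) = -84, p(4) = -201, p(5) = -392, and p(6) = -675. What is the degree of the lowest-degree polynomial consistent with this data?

Forward differences of the values at n = 0, 1, 2, 3, 4, 5, 6:
  p  : 3  0  -23  -84  -201  -392  -675
  Δ  : -3  -23  -61  -117  -191  -283
  Δ^2: -20  -38  -56  -74  -92
  Δ^3: -18  -18  -18  -18
  Δ^4: 0  0  0
  Δ^5: 0  0
  Δ^6: 0
The third differences are constant (-18) and nonzero, while all higher differences vanish, so the minimal degree is 3.

3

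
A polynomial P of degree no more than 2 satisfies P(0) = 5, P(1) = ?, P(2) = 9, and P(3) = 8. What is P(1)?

The 3 known points determine the degree-2 polynomial uniquely.
Write P(x) = ax^2 + bx + c. Substituting each data point gives a linear system:
  c = 5
  4a + 2b + c = 9
  9a + 3b + c = 8
Solving the system yields a = -1, b = 4, c = 5.
So P(x) = -x^2 + 4x + 5.
Then P(1) = 8.

8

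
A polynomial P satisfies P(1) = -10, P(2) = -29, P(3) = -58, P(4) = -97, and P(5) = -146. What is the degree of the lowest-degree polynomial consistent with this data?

Forward differences of the values at x = 1, 2, 3, 4, 5:
  P  : -10  -29  -58  -97  -146
  Δ  : -19  -29  -39  -49
  Δ^2: -10  -10  -10
  Δ^3: 0  0
  Δ^4: 0
The second differences are constant (-10) and nonzero, while all higher differences vanish, so the minimal degree is 2.

2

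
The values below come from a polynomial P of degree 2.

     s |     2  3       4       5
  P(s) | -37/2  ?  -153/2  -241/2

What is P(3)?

-85/2

On equispaced nodes a degree-2 polynomial has vanishing third forward difference, so
  - P(2) + 3·P(3) - 3·P(4) + P(5) = 0.
Substituting the known values and solving for P(3):
  3·P(3) = -255/2
  P(3) = -85/2.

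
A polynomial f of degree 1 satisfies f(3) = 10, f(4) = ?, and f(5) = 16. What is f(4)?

On equispaced nodes a degree-1 polynomial has vanishing second forward difference, so
  f(3) - 2·f(4) + f(5) = 0.
Substituting the known values and solving for f(4):
  -2·f(4) = -26
  f(4) = 13.

13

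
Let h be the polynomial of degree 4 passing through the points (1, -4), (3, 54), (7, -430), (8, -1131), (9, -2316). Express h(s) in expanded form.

Write h(s) = as^4 + bs^3 + cs^2 + ds + e. Substituting each data point gives a linear system:
  a + b + c + d + e = -4
  81a + 27b + 9c + 3d + e = 54
  2401a + 343b + 49c + 7d + e = -430
  4096a + 512b + 64c + 8d + e = -1131
  6561a + 729b + 81c + 9d + e = -2316
Solving the system yields a = -1, b = 6, c = -1, d = -5, e = -3.
So h(s) = -s⁴ + 6s³ - s² - 5s - 3.
Check: h(7) = -430. ✓

h(s) = -s^4 + 6s^3 - s^2 - 5s - 3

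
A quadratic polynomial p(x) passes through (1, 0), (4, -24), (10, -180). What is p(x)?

Using the Lagrange interpolation formula with nodes 1, 4, 10:
  L_0(x) = (x - 4)(x - 10) / 27
  L_1(x) = (x - 1)(x - 10) / -18
  L_2(x) = (x - 1)(x - 4) / 54
Then p(x) = 0·L_0(x) - 24·L_1(x) - 180·L_2(x).
Expanding and collecting terms gives p(x) = -2x^2 + 2x.
Check: p(4) = -24. ✓

p(x) = -2x^2 + 2x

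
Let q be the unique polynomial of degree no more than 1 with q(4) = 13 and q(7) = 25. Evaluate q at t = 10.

37

Using the Lagrange interpolation formula with nodes 4, 7:
  L_0(t) = (t - 7) / -3
  L_1(t) = (t - 4) / 3
Then q(t) = 13·L_0(t) + 25·L_1(t).
Expanding and collecting terms gives q(t) = 4t - 3.
Evaluating at t = 10: q(10) = 37.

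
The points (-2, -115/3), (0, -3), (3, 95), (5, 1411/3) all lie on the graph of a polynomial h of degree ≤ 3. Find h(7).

Using the Lagrange interpolation formula with nodes -2, 0, 3, 5:
  L_0(x) = x(x - 3)(x - 5) / -70
  L_1(x) = (x + 2)(x - 3)(x - 5) / 30
  L_2(x) = (x + 2)x(x - 5) / -30
  L_3(x) = (x + 2)x(x - 3) / 70
Then h(x) = -115/3·L_0(x) - 3·L_1(x) + 95·L_2(x) + 1411/3·L_3(x).
Expanding and collecting terms gives h(x) = 4x^3 - x^2 - (1/3)x - 3.
Evaluating at x = 7: h(7) = 3953/3.

3953/3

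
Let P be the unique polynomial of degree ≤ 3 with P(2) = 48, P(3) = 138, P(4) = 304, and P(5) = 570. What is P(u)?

Write P(u) = au^3 + bu^2 + cu + d. Substituting each data point gives a linear system:
  8a + 4b + 2c + d = 48
  27a + 9b + 3c + d = 138
  64a + 16b + 4c + d = 304
  125a + 25b + 5c + d = 570
Solving the system yields a = 4, b = 2, c = 4, d = 0.
So P(u) = 4u^3 + 2u^2 + 4u.
Check: P(4) = 304. ✓

P(u) = 4u^3 + 2u^2 + 4u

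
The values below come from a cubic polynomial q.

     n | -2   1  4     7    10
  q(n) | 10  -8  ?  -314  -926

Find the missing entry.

The 4 known points determine the degree-3 polynomial uniquely.
Write q(n) = an^3 + bn^2 + cn + d. Substituting each data point gives a linear system:
  -8a + 4b - 2c + d = 10
  a + b + c + d = -8
  343a + 49b + 7c + d = -314
  1000a + 100b + 10c + d = -926
Solving the system yields a = -1, b = 1, c = -2, d = -6.
So q(n) = -n³ + n² - 2n - 6.
Then q(4) = -62.

-62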